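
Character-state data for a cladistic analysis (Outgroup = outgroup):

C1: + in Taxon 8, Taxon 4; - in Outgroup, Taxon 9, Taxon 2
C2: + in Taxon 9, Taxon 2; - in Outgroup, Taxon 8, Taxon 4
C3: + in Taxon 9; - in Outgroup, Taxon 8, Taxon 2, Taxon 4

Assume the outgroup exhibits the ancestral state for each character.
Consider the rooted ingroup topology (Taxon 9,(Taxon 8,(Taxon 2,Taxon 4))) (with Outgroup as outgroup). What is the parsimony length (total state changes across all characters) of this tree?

5

Map each character onto (Taxon 9,(Taxon 8,(Taxon 2,Taxon 4))) (rooted by Outgroup) and count the minimum state changes it requires (Fitch parsimony):
C1: 2; C2: 2; C3: 1.
Total tree length = 5.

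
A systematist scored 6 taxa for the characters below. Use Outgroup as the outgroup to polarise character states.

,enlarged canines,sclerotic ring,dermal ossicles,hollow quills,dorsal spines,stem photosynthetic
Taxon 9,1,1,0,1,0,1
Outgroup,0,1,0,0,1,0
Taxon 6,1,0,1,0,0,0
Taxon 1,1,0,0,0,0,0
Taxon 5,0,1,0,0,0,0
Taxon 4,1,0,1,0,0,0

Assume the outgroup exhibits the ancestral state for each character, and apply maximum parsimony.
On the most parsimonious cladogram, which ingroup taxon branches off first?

Taxon 5

Character polarity is set by the outgroup: the derived state is whichever differs from the outgroup's state, so for sclerotic ring, dorsal spines the derived state is '0', and for the remaining characters it is '1'.
enlarged canines (derived state '1') is shared by Taxon 1, Taxon 4, Taxon 6, and Taxon 9 — a synapomorphy uniting that clade.
sclerotic ring (derived state '0') is shared by Taxon 1, Taxon 4, and Taxon 6 — a synapomorphy uniting that clade.
dermal ossicles (derived state '1') is shared by Taxon 4 and Taxon 6 — a synapomorphy uniting that clade.
hollow quills: derived state '1' in Taxon 9 only — an autapomorphy, so it tells us nothing about relationships among taxa.
dorsal spines (derived state '0') is shared by all ingroup taxa — unites the whole ingroup.
stem photosynthetic (derived state '1') is unique to Taxon 9 (autapomorphy; uninformative for grouping).
Most parsimonious ingroup topology: ((Taxon 9,((Taxon 4,Taxon 6),Taxon 1)),Taxon 5).
Taxon 5 is sister to the clade containing all other ingroup taxa, so it is the earliest-diverging (most basal) ingroup lineage.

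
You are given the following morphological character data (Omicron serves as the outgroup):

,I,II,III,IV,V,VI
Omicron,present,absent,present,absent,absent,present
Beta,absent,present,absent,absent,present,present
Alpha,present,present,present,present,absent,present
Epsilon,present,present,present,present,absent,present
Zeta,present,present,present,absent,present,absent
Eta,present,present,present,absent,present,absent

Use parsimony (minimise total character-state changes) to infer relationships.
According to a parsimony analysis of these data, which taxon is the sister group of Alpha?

Character polarity is set by the outgroup: the derived state is whichever differs from the outgroup's state, so for I, III, VI the derived state is 'absent', and for the remaining characters it is 'present'.
I (derived state 'absent') is unique to Beta (autapomorphy; uninformative for grouping).
All ingroup taxa share the derived state 'present' for II; it defines the ingroup but does not resolve relationships within it.
III (derived state 'absent') is unique to Beta (autapomorphy; uninformative for grouping).
IV: derived state 'present' in Alpha and Epsilon only — synapomorphy for {Alpha, Epsilon}.
V: derived state 'present' in Beta, Eta, and Zeta only — synapomorphy for {Beta, Eta, Zeta}.
VI: derived state 'absent' in Eta and Zeta only — synapomorphy for {Eta, Zeta}.
Most parsimonious ingroup topology: ((Beta,(Zeta,Eta)),(Alpha,Epsilon)).
Alpha and Epsilon form a cherry on this tree, so they are sister taxa.

Epsilon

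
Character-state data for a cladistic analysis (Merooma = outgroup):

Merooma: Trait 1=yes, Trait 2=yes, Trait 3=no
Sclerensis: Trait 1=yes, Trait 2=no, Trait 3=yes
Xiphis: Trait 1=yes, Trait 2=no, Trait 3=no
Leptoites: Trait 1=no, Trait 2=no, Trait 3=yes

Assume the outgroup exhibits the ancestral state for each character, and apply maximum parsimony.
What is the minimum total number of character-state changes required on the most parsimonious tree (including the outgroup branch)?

Character polarity is set by the outgroup: the derived state is whichever differs from the outgroup's state, so for Trait 1, Trait 2 the derived state is 'no', and for the remaining characters it is 'yes'.
Trait 1: derived state 'no' in Leptoites only — an autapomorphy, so it tells us nothing about relationships among taxa.
Trait 2 (derived state 'no') is shared by all ingroup taxa — unites the whole ingroup.
Trait 3 (derived state 'yes') is shared by Leptoites and Sclerensis — a synapomorphy uniting that clade.
Most parsimonious ingroup topology: ((Sclerensis,Leptoites),Xiphis).
Changes per character on this tree: Trait 1: 1; Trait 2: 1; Trait 3: 1.
Total = 3.

3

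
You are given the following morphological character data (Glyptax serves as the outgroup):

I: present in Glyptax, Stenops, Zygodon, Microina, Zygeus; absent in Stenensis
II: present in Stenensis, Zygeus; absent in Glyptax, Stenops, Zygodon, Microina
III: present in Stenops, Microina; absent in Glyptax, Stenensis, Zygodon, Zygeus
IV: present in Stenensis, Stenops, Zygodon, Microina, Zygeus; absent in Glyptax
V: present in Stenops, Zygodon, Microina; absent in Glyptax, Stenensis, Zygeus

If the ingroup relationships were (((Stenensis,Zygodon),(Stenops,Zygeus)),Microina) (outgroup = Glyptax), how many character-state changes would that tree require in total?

9

Map each character onto (((Stenensis,Zygodon),(Stenops,Zygeus)),Microina) (rooted by Glyptax) and count the minimum state changes it requires (Fitch parsimony):
I: 1; II: 2; III: 2; IV: 1; V: 3.
Total tree length = 9.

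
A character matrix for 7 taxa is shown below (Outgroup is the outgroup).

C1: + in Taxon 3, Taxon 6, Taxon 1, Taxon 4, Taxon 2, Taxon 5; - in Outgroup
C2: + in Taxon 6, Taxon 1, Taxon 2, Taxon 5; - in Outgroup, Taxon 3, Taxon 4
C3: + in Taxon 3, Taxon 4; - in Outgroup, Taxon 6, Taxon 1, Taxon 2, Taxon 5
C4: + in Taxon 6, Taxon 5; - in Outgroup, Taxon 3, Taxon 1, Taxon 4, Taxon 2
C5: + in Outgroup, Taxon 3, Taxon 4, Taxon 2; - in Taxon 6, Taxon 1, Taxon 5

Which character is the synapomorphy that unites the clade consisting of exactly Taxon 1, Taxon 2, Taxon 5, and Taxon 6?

C2

Character polarity is set by the outgroup: the derived state is whichever differs from the outgroup's state, so for C5 the derived state is '-', and for the remaining characters it is '+'.
All ingroup taxa share the derived state '+' for C1; it defines the ingroup but does not resolve relationships within it.
C2 (derived state '+') is shared by Taxon 1, Taxon 2, Taxon 5, and Taxon 6 — a synapomorphy uniting that clade.
Only Taxon 3 and Taxon 4 show the derived state '+' for C3, supporting them as a clade.
C4: derived state '+' in Taxon 5 and Taxon 6 only — synapomorphy for {Taxon 5, Taxon 6}.
Only Taxon 1, Taxon 5, and Taxon 6 show the derived state '-' for C5, supporting them as a clade.
Most parsimonious ingroup topology: ((Taxon 3,Taxon 4),(((Taxon 6,Taxon 5),Taxon 1),Taxon 2)).
The clade {Taxon 1, Taxon 2, Taxon 5, Taxon 6} is supported by C2: its derived state '+' occurs in exactly those taxa and in no other taxon (including the outgroup).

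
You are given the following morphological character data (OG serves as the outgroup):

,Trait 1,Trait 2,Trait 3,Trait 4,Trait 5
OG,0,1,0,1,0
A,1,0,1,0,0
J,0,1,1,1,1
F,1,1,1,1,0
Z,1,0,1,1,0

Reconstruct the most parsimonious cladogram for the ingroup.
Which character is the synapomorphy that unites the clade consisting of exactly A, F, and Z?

Trait 1

Character polarity is set by the outgroup: the derived state is whichever differs from the outgroup's state, so for Trait 2, Trait 4 the derived state is '0', and for the remaining characters it is '1'.
Trait 1 (derived state '1') is shared by A, F, and Z — a synapomorphy uniting that clade.
Trait 2: derived state '0' in A and Z only — synapomorphy for {A, Z}.
Trait 3 (derived state '1') is shared by all ingroup taxa — unites the whole ingroup.
Trait 4: derived state '0' in A only — an autapomorphy, so it tells us nothing about relationships among taxa.
Trait 5 (derived state '1') is unique to J (autapomorphy; uninformative for grouping).
Most parsimonious ingroup topology: (((A,Z),F),J).
The clade {A, F, Z} is supported by Trait 1: its derived state '1' occurs in exactly those taxa and in no other taxon (including the outgroup).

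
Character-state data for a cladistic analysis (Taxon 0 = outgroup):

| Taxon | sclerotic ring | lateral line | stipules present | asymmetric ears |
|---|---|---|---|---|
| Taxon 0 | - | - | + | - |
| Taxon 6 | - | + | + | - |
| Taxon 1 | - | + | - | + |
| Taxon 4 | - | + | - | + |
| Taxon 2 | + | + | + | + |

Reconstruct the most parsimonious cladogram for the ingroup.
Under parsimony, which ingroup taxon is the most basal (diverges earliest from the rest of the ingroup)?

Character polarity is set by the outgroup: the derived state is whichever differs from the outgroup's state, so for stipules present the derived state is '-', and for the remaining characters it is '+'.
sclerotic ring (derived state '+') is unique to Taxon 2 (autapomorphy; uninformative for grouping).
lateral line (derived state '+') is shared by all ingroup taxa — unites the whole ingroup.
stipules present: derived state '-' in Taxon 1 and Taxon 4 only — synapomorphy for {Taxon 1, Taxon 4}.
asymmetric ears (derived state '+') is shared by Taxon 1, Taxon 2, and Taxon 4 — a synapomorphy uniting that clade.
Most parsimonious ingroup topology: (Taxon 6,((Taxon 1,Taxon 4),Taxon 2)).
Taxon 6 is sister to the clade containing all other ingroup taxa, so it is the earliest-diverging (most basal) ingroup lineage.

Taxon 6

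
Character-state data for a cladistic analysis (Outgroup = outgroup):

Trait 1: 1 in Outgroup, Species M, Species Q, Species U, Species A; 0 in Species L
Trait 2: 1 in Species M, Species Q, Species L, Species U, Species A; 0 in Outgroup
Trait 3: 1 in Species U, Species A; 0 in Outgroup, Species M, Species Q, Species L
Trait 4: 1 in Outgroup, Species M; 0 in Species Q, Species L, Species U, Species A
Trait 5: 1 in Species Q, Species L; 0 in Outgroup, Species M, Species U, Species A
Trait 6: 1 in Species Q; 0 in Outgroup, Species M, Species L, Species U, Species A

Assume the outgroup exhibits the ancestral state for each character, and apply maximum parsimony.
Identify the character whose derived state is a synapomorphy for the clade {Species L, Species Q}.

Trait 5

Character polarity is set by the outgroup: the derived state is whichever differs from the outgroup's state, so for Trait 1, Trait 4 the derived state is '0', and for the remaining characters it is '1'.
Trait 1 (derived state '0') is unique to Species L (autapomorphy; uninformative for grouping).
Trait 2 (derived state '1') is shared by all ingroup taxa — unites the whole ingroup.
Trait 3 (derived state '1') is shared by Species A and Species U — a synapomorphy uniting that clade.
Only Species A, Species L, Species Q, and Species U show the derived state '0' for Trait 4, supporting them as a clade.
Trait 5: derived state '1' in Species L and Species Q only — synapomorphy for {Species L, Species Q}.
Trait 6 (derived state '1') is unique to Species Q (autapomorphy; uninformative for grouping).
Most parsimonious ingroup topology: (Species M,((Species Q,Species L),(Species U,Species A))).
The clade {Species L, Species Q} is supported by Trait 5: its derived state '1' occurs in exactly those taxa and in no other taxon (including the outgroup).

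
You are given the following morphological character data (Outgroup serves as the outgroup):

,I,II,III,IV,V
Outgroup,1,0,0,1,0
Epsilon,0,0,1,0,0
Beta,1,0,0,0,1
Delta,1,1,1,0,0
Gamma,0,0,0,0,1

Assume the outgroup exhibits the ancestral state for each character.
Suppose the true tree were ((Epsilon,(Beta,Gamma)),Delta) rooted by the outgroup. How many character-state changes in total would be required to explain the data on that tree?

Map each character onto ((Epsilon,(Beta,Gamma)),Delta) (rooted by Outgroup) and count the minimum state changes it requires (Fitch parsimony):
I: 2; II: 1; III: 2; IV: 1; V: 1.
Total tree length = 7.

7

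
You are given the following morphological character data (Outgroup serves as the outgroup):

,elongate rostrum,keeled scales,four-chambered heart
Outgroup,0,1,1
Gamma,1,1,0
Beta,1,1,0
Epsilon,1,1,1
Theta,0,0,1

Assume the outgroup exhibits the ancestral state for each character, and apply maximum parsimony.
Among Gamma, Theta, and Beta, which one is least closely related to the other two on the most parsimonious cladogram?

Character polarity is set by the outgroup: the derived state is whichever differs from the outgroup's state, so for keeled scales, four-chambered heart the derived state is '0', and for the remaining characters it is '1'.
elongate rostrum (derived state '1') is shared by Beta, Epsilon, and Gamma — a synapomorphy uniting that clade.
keeled scales (derived state '0') is unique to Theta (autapomorphy; uninformative for grouping).
four-chambered heart (derived state '0') is shared by Beta and Gamma — a synapomorphy uniting that clade.
Most parsimonious ingroup topology: (((Gamma,Beta),Epsilon),Theta).
Beta and Gamma share a more recent common ancestor with each other than either does with Theta, so Theta is the least closely related of the three.

Theta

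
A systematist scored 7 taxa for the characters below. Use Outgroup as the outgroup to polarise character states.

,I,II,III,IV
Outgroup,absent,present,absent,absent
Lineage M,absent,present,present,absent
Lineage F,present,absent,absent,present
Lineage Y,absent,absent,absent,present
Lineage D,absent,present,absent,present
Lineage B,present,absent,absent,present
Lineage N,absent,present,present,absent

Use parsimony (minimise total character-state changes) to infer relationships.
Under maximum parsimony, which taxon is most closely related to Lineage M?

Lineage N

Character polarity is set by the outgroup: the derived state is whichever differs from the outgroup's state, so for II the derived state is 'absent', and for the remaining characters it is 'present'.
I: derived state 'present' in Lineage B and Lineage F only — synapomorphy for {Lineage B, Lineage F}.
II (derived state 'absent') is shared by Lineage B, Lineage F, and Lineage Y — a synapomorphy uniting that clade.
III (derived state 'present') is shared by Lineage M and Lineage N — a synapomorphy uniting that clade.
Only Lineage B, Lineage D, Lineage F, and Lineage Y show the derived state 'present' for IV, supporting them as a clade.
Most parsimonious ingroup topology: ((Lineage M,Lineage N),(((Lineage F,Lineage B),Lineage Y),Lineage D)).
Lineage M and Lineage N form a cherry on this tree, so they are sister taxa.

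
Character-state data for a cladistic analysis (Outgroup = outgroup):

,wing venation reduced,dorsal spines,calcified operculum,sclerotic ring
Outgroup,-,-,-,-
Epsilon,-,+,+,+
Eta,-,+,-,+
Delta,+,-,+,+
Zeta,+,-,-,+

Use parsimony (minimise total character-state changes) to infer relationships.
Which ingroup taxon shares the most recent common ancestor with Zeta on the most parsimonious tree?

The outgroup has state '-' for every character, so '+' is the derived state throughout.
wing venation reduced (derived state '+') is shared by Delta and Zeta — a synapomorphy uniting that clade.
Only Epsilon and Eta show the derived state '+' for dorsal spines, supporting them as a clade.
calcified operculum (state '+') occurs in Delta and Epsilon but conflicts with the nesting implied by the other characters — most parsimoniously interpreted as homoplasy.
sclerotic ring (derived state '+') is shared by all ingroup taxa — unites the whole ingroup.
Most parsimonious ingroup topology: ((Epsilon,Eta),(Delta,Zeta)).
Zeta and Delta form a cherry on this tree, so they are sister taxa.

Delta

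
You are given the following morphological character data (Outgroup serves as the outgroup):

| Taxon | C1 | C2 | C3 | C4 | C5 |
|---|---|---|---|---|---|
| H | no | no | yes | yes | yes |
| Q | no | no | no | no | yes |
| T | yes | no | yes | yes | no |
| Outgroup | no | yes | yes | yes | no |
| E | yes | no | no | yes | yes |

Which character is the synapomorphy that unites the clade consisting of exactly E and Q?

Character polarity is set by the outgroup: the derived state is whichever differs from the outgroup's state, so for C2, C3, C4 the derived state is 'no', and for the remaining characters it is 'yes'.
C1 groups E and T, which is incompatible with the clades supported by the remaining characters; treating it as convergent (homoplasy) costs fewer steps than any alternative tree.
All ingroup taxa share the derived state 'no' for C2; it defines the ingroup but does not resolve relationships within it.
Only E and Q show the derived state 'no' for C3, supporting them as a clade.
C4 (derived state 'no') is unique to Q (autapomorphy; uninformative for grouping).
Only E, H, and Q show the derived state 'yes' for C5, supporting them as a clade.
Most parsimonious ingroup topology: (((E,Q),H),T).
The clade {E, Q} is supported by C3: its derived state 'no' occurs in exactly those taxa and in no other taxon (including the outgroup).

C3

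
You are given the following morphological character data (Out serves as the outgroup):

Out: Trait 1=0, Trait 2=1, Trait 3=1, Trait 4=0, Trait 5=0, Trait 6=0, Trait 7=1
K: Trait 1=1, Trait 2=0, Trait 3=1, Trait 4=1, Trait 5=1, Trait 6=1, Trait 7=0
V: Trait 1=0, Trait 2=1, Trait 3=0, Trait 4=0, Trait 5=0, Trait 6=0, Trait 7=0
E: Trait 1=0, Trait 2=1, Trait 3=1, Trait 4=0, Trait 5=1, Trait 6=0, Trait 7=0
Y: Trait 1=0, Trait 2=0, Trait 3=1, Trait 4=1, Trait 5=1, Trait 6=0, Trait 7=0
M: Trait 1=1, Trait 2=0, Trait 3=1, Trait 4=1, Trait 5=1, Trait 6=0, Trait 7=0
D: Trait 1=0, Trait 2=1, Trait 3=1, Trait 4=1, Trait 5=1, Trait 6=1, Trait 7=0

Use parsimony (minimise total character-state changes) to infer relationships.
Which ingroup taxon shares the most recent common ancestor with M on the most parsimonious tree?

Character polarity is set by the outgroup: the derived state is whichever differs from the outgroup's state, so for Trait 2, Trait 3, Trait 7 the derived state is '0', and for the remaining characters it is '1'.
Trait 1 (derived state '1') is shared by K and M — a synapomorphy uniting that clade.
Trait 2: derived state '0' in K, M, and Y only — synapomorphy for {K, M, Y}.
Trait 3: derived state '0' in V only — an autapomorphy, so it tells us nothing about relationships among taxa.
Trait 4: derived state '1' in D, K, M, and Y only — synapomorphy for {D, K, M, Y}.
Trait 5: derived state '1' in D, E, K, M, and Y only — synapomorphy for {D, E, K, M, Y}.
Trait 6 (state '1') occurs in D and K but conflicts with the nesting implied by the other characters — most parsimoniously interpreted as homoplasy.
All ingroup taxa share the derived state '0' for Trait 7; it defines the ingroup but does not resolve relationships within it.
Most parsimonious ingroup topology: (((((K,M),Y),D),E),V).
M and K form a cherry on this tree, so they are sister taxa.

K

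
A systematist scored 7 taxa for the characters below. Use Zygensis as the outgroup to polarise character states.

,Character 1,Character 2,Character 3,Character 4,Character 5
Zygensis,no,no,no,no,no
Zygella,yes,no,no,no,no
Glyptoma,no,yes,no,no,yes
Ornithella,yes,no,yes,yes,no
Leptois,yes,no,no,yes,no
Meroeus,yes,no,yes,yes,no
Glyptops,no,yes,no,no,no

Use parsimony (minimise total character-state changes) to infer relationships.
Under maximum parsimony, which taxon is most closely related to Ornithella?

The outgroup has state 'no' for every character, so 'yes' is the derived state throughout.
Character 1: derived state 'yes' in Leptois, Meroeus, Ornithella, and Zygella only — synapomorphy for {Leptois, Meroeus, Ornithella, Zygella}.
Character 2 (derived state 'yes') is shared by Glyptoma and Glyptops — a synapomorphy uniting that clade.
Character 3 (derived state 'yes') is shared by Meroeus and Ornithella — a synapomorphy uniting that clade.
Character 4 (derived state 'yes') is shared by Leptois, Meroeus, and Ornithella — a synapomorphy uniting that clade.
Character 5: derived state 'yes' in Glyptoma only — an autapomorphy, so it tells us nothing about relationships among taxa.
Most parsimonious ingroup topology: ((Zygella,((Ornithella,Meroeus),Leptois)),(Glyptoma,Glyptops)).
Ornithella and Meroeus form a cherry on this tree, so they are sister taxa.

Meroeus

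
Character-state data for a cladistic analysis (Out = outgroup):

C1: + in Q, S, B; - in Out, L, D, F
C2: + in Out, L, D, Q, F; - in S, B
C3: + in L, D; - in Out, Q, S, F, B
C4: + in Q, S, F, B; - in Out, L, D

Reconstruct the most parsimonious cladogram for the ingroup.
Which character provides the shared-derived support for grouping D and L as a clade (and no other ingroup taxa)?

Character polarity is set by the outgroup: the derived state is whichever differs from the outgroup's state, so for C2 the derived state is '-', and for the remaining characters it is '+'.
Only B, Q, and S show the derived state '+' for C1, supporting them as a clade.
C2: derived state '-' in B and S only — synapomorphy for {B, S}.
C3 (derived state '+') is shared by D and L — a synapomorphy uniting that clade.
C4 (derived state '+') is shared by B, F, Q, and S — a synapomorphy uniting that clade.
Most parsimonious ingroup topology: ((D,L),((Q,(S,B)),F)).
The clade {D, L} is supported by C3: its derived state '+' occurs in exactly those taxa and in no other taxon (including the outgroup).

C3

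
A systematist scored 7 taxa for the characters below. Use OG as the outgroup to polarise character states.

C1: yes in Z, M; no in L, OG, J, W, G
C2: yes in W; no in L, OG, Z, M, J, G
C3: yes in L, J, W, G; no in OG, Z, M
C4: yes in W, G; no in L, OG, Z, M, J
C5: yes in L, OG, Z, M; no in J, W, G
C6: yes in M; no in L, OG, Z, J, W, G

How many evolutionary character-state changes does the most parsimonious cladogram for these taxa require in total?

6

Character polarity is set by the outgroup: the derived state is whichever differs from the outgroup's state, so for C5 the derived state is 'no', and for the remaining characters it is 'yes'.
C1 (derived state 'yes') is shared by M and Z — a synapomorphy uniting that clade.
C2: derived state 'yes' in W only — an autapomorphy, so it tells us nothing about relationships among taxa.
Only G, J, L, and W show the derived state 'yes' for C3, supporting them as a clade.
C4 (derived state 'yes') is shared by G and W — a synapomorphy uniting that clade.
C5 (derived state 'no') is shared by G, J, and W — a synapomorphy uniting that clade.
C6 (derived state 'yes') is unique to M (autapomorphy; uninformative for grouping).
Most parsimonious ingroup topology: (((J,(G,W)),L),(M,Z)).
Changes per character on this tree: C1: 1; C2: 1; C3: 1; C4: 1; C5: 1; C6: 1.
Total = 6.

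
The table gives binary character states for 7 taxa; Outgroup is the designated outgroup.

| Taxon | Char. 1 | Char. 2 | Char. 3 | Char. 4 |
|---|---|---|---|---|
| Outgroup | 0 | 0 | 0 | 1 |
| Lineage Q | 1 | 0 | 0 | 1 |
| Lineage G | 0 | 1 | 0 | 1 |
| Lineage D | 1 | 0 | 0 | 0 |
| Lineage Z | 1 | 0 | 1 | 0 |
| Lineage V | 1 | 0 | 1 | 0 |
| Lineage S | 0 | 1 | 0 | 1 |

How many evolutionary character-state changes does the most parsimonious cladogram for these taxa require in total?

Character polarity is set by the outgroup: the derived state is whichever differs from the outgroup's state, so for Char. 4 the derived state is '0', and for the remaining characters it is '1'.
Char. 1: derived state '1' in Lineage D, Lineage Q, Lineage V, and Lineage Z only — synapomorphy for {Lineage D, Lineage Q, Lineage V, Lineage Z}.
Char. 2 (derived state '1') is shared by Lineage G and Lineage S — a synapomorphy uniting that clade.
Only Lineage V and Lineage Z show the derived state '1' for Char. 3, supporting them as a clade.
Char. 4 (derived state '0') is shared by Lineage D, Lineage V, and Lineage Z — a synapomorphy uniting that clade.
Most parsimonious ingroup topology: ((Lineage Q,(Lineage D,(Lineage Z,Lineage V))),(Lineage G,Lineage S)).
Changes per character on this tree: Char. 1: 1; Char. 2: 1; Char. 3: 1; Char. 4: 1.
Total = 4.

4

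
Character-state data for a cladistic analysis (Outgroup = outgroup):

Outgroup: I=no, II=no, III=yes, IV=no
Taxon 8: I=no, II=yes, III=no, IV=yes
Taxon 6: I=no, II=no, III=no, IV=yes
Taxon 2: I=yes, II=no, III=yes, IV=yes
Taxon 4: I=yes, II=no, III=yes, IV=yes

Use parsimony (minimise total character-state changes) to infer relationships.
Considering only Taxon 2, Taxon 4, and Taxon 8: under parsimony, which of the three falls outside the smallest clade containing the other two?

Taxon 8

Character polarity is set by the outgroup: the derived state is whichever differs from the outgroup's state, so for III the derived state is 'no', and for the remaining characters it is 'yes'.
I: derived state 'yes' in Taxon 2 and Taxon 4 only — synapomorphy for {Taxon 2, Taxon 4}.
II: derived state 'yes' in Taxon 8 only — an autapomorphy, so it tells us nothing about relationships among taxa.
III (derived state 'no') is shared by Taxon 6 and Taxon 8 — a synapomorphy uniting that clade.
All ingroup taxa share the derived state 'yes' for IV; it defines the ingroup but does not resolve relationships within it.
Most parsimonious ingroup topology: ((Taxon 8,Taxon 6),(Taxon 2,Taxon 4)).
Taxon 4 and Taxon 2 share a more recent common ancestor with each other than either does with Taxon 8, so Taxon 8 is the least closely related of the three.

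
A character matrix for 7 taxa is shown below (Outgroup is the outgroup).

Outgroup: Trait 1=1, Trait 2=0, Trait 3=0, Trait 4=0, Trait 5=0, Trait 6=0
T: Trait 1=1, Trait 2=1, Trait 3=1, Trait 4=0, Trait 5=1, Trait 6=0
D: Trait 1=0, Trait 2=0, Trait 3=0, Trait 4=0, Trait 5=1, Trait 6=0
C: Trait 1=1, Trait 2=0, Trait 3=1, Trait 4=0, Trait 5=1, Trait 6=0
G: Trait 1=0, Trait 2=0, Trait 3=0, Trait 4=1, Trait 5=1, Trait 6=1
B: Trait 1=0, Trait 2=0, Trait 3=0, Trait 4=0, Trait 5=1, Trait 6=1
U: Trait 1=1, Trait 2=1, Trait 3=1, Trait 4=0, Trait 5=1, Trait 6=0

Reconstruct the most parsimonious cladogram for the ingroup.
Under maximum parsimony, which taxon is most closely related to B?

G

Character polarity is set by the outgroup: the derived state is whichever differs from the outgroup's state, so for Trait 1 the derived state is '0', and for the remaining characters it is '1'.
Only B, D, and G show the derived state '0' for Trait 1, supporting them as a clade.
Only T and U show the derived state '1' for Trait 2, supporting them as a clade.
Only C, T, and U show the derived state '1' for Trait 3, supporting them as a clade.
Trait 4: derived state '1' in G only — an autapomorphy, so it tells us nothing about relationships among taxa.
All ingroup taxa share the derived state '1' for Trait 5; it defines the ingroup but does not resolve relationships within it.
Trait 6: derived state '1' in B and G only — synapomorphy for {B, G}.
Most parsimonious ingroup topology: (((T,U),C),(D,(G,B))).
B and G form a cherry on this tree, so they are sister taxa.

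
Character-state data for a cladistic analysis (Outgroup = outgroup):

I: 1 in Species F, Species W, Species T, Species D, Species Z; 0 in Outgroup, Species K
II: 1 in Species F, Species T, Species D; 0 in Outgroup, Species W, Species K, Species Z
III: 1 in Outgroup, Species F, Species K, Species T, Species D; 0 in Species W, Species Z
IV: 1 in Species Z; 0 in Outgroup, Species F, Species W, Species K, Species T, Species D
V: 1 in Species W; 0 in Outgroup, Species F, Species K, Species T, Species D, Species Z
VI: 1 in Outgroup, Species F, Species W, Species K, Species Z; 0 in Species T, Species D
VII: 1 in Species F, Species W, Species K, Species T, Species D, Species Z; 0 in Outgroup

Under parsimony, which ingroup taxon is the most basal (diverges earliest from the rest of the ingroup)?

Character polarity is set by the outgroup: the derived state is whichever differs from the outgroup's state, so for III, VI the derived state is '0', and for the remaining characters it is '1'.
Only Species D, Species F, Species T, Species W, and Species Z show the derived state '1' for I, supporting them as a clade.
Only Species D, Species F, and Species T show the derived state '1' for II, supporting them as a clade.
III (derived state '0') is shared by Species W and Species Z — a synapomorphy uniting that clade.
IV (derived state '1') is unique to Species Z (autapomorphy; uninformative for grouping).
V (derived state '1') is unique to Species W (autapomorphy; uninformative for grouping).
VI (derived state '0') is shared by Species D and Species T — a synapomorphy uniting that clade.
All ingroup taxa share the derived state '1' for VII; it defines the ingroup but does not resolve relationships within it.
Most parsimonious ingroup topology: (((Species F,(Species T,Species D)),(Species W,Species Z)),Species K).
Species K is sister to the clade containing all other ingroup taxa, so it is the earliest-diverging (most basal) ingroup lineage.

Species K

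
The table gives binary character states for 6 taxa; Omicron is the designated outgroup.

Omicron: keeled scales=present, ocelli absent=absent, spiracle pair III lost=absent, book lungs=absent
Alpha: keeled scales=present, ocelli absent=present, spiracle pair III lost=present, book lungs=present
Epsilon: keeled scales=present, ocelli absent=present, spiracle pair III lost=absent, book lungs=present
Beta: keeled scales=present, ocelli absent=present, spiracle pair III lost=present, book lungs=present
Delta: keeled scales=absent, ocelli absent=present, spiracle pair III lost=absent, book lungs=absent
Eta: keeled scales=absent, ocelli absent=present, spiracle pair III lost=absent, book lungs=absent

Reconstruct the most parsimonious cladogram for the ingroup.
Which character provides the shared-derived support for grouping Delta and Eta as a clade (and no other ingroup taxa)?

Character polarity is set by the outgroup: the derived state is whichever differs from the outgroup's state, so for keeled scales the derived state is 'absent', and for the remaining characters it is 'present'.
keeled scales (derived state 'absent') is shared by Delta and Eta — a synapomorphy uniting that clade.
All ingroup taxa share the derived state 'present' for ocelli absent; it defines the ingroup but does not resolve relationships within it.
spiracle pair III lost: derived state 'present' in Alpha and Beta only — synapomorphy for {Alpha, Beta}.
Only Alpha, Beta, and Epsilon show the derived state 'present' for book lungs, supporting them as a clade.
Most parsimonious ingroup topology: (((Alpha,Beta),Epsilon),(Delta,Eta)).
The clade {Delta, Eta} is supported by keeled scales: its derived state 'absent' occurs in exactly those taxa and in no other taxon (including the outgroup).

keeled scales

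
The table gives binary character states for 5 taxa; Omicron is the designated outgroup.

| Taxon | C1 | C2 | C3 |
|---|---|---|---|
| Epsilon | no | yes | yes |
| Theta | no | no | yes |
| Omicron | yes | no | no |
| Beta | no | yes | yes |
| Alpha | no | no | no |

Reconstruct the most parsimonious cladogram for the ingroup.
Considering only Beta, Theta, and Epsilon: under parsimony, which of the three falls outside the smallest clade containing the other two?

Theta

Character polarity is set by the outgroup: the derived state is whichever differs from the outgroup's state, so for C1 the derived state is 'no', and for the remaining characters it is 'yes'.
All ingroup taxa share the derived state 'no' for C1; it defines the ingroup but does not resolve relationships within it.
C2: derived state 'yes' in Beta and Epsilon only — synapomorphy for {Beta, Epsilon}.
Only Beta, Epsilon, and Theta show the derived state 'yes' for C3, supporting them as a clade.
Most parsimonious ingroup topology: (Alpha,((Beta,Epsilon),Theta)).
Epsilon and Beta share a more recent common ancestor with each other than either does with Theta, so Theta is the least closely related of the three.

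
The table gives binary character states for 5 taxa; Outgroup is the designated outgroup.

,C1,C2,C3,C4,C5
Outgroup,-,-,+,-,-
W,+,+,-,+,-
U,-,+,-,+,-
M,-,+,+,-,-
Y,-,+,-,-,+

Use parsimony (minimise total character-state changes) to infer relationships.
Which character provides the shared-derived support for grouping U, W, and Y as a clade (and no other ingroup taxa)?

C3

Character polarity is set by the outgroup: the derived state is whichever differs from the outgroup's state, so for C3 the derived state is '-', and for the remaining characters it is '+'.
C1 (derived state '+') is unique to W (autapomorphy; uninformative for grouping).
C2 (derived state '+') is shared by all ingroup taxa — unites the whole ingroup.
Only U, W, and Y show the derived state '-' for C3, supporting them as a clade.
Only U and W show the derived state '+' for C4, supporting them as a clade.
C5: derived state '+' in Y only — an autapomorphy, so it tells us nothing about relationships among taxa.
Most parsimonious ingroup topology: (((W,U),Y),M).
The clade {U, W, Y} is supported by C3: its derived state '-' occurs in exactly those taxa and in no other taxon (including the outgroup).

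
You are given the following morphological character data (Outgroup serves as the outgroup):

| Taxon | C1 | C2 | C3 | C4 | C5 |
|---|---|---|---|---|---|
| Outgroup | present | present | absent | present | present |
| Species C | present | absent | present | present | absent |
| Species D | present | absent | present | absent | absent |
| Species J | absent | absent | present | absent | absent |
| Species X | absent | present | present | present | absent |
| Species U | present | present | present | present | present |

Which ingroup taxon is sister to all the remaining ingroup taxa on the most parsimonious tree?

Character polarity is set by the outgroup: the derived state is whichever differs from the outgroup's state, so for C1, C2, C4, C5 the derived state is 'absent', and for the remaining characters it is 'present'.
C1 (state 'absent') occurs in Species J and Species X but conflicts with the nesting implied by the other characters — most parsimoniously interpreted as homoplasy.
C2 (derived state 'absent') is shared by Species C, Species D, and Species J — a synapomorphy uniting that clade.
All ingroup taxa share the derived state 'present' for C3; it defines the ingroup but does not resolve relationships within it.
Only Species D and Species J show the derived state 'absent' for C4, supporting them as a clade.
Only Species C, Species D, Species J, and Species X show the derived state 'absent' for C5, supporting them as a clade.
Most parsimonious ingroup topology: (((Species C,(Species D,Species J)),Species X),Species U).
Species U is sister to the clade containing all other ingroup taxa, so it is the earliest-diverging (most basal) ingroup lineage.

Species U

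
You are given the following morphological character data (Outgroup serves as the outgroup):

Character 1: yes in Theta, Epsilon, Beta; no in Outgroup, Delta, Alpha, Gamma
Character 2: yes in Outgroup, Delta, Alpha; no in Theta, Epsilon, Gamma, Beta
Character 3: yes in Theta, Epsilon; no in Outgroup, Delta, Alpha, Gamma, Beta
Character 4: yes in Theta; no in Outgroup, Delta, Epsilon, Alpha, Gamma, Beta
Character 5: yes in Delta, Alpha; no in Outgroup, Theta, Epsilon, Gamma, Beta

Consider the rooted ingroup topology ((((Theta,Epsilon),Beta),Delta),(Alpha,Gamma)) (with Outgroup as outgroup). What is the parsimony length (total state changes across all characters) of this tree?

Map each character onto ((((Theta,Epsilon),Beta),Delta),(Alpha,Gamma)) (rooted by Outgroup) and count the minimum state changes it requires (Fitch parsimony):
Character 1: 1; Character 2: 2; Character 3: 1; Character 4: 1; Character 5: 2.
Total tree length = 7.

7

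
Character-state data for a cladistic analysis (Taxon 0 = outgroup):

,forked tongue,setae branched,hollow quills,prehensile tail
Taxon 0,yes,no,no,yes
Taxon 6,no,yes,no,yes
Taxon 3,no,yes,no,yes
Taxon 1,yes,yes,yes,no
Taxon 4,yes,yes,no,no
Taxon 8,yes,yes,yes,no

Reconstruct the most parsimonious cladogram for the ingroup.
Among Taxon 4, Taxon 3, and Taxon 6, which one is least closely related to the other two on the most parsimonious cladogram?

Character polarity is set by the outgroup: the derived state is whichever differs from the outgroup's state, so for forked tongue, prehensile tail the derived state is 'no', and for the remaining characters it is 'yes'.
Only Taxon 3 and Taxon 6 show the derived state 'no' for forked tongue, supporting them as a clade.
setae branched (derived state 'yes') is shared by all ingroup taxa — unites the whole ingroup.
Only Taxon 1 and Taxon 8 show the derived state 'yes' for hollow quills, supporting them as a clade.
Only Taxon 1, Taxon 4, and Taxon 8 show the derived state 'no' for prehensile tail, supporting them as a clade.
Most parsimonious ingroup topology: ((Taxon 6,Taxon 3),((Taxon 1,Taxon 8),Taxon 4)).
Taxon 6 and Taxon 3 share a more recent common ancestor with each other than either does with Taxon 4, so Taxon 4 is the least closely related of the three.

Taxon 4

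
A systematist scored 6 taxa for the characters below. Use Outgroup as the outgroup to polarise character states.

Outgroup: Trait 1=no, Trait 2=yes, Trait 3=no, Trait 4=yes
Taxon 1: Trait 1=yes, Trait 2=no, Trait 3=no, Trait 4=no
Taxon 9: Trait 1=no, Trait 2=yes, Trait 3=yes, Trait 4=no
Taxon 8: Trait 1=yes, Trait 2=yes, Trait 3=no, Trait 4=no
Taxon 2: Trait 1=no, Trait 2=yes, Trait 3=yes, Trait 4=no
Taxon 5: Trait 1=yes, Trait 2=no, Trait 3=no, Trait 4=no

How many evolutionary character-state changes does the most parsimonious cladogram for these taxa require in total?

Character polarity is set by the outgroup: the derived state is whichever differs from the outgroup's state, so for Trait 2, Trait 4 the derived state is 'no', and for the remaining characters it is 'yes'.
Trait 1 (derived state 'yes') is shared by Taxon 1, Taxon 5, and Taxon 8 — a synapomorphy uniting that clade.
Trait 2 (derived state 'no') is shared by Taxon 1 and Taxon 5 — a synapomorphy uniting that clade.
Only Taxon 2 and Taxon 9 show the derived state 'yes' for Trait 3, supporting them as a clade.
All ingroup taxa share the derived state 'no' for Trait 4; it defines the ingroup but does not resolve relationships within it.
Most parsimonious ingroup topology: (((Taxon 1,Taxon 5),Taxon 8),(Taxon 9,Taxon 2)).
Changes per character on this tree: Trait 1: 1; Trait 2: 1; Trait 3: 1; Trait 4: 1.
Total = 4.

4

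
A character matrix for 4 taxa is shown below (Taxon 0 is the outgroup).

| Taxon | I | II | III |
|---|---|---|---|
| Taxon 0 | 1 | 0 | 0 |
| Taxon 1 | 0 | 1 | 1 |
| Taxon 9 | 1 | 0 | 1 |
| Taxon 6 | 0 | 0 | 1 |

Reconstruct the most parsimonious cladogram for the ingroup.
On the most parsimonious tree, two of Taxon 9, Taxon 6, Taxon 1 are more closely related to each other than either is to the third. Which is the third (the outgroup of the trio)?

Taxon 9

Character polarity is set by the outgroup: the derived state is whichever differs from the outgroup's state, so for I the derived state is '0', and for the remaining characters it is '1'.
Only Taxon 1 and Taxon 6 show the derived state '0' for I, supporting them as a clade.
II (derived state '1') is unique to Taxon 1 (autapomorphy; uninformative for grouping).
III (derived state '1') is shared by all ingroup taxa — unites the whole ingroup.
Most parsimonious ingroup topology: ((Taxon 1,Taxon 6),Taxon 9).
Taxon 1 and Taxon 6 share a more recent common ancestor with each other than either does with Taxon 9, so Taxon 9 is the least closely related of the three.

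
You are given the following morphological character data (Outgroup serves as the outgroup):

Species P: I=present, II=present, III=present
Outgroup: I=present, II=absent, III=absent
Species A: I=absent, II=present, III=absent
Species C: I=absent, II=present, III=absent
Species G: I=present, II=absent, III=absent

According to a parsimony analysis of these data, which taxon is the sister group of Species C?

Character polarity is set by the outgroup: the derived state is whichever differs from the outgroup's state, so for I the derived state is 'absent', and for the remaining characters it is 'present'.
I: derived state 'absent' in Species A and Species C only — synapomorphy for {Species A, Species C}.
II (derived state 'present') is shared by Species A, Species C, and Species P — a synapomorphy uniting that clade.
III (derived state 'present') is unique to Species P (autapomorphy; uninformative for grouping).
Most parsimonious ingroup topology: ((Species P,(Species C,Species A)),Species G).
Species C and Species A form a cherry on this tree, so they are sister taxa.

Species A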